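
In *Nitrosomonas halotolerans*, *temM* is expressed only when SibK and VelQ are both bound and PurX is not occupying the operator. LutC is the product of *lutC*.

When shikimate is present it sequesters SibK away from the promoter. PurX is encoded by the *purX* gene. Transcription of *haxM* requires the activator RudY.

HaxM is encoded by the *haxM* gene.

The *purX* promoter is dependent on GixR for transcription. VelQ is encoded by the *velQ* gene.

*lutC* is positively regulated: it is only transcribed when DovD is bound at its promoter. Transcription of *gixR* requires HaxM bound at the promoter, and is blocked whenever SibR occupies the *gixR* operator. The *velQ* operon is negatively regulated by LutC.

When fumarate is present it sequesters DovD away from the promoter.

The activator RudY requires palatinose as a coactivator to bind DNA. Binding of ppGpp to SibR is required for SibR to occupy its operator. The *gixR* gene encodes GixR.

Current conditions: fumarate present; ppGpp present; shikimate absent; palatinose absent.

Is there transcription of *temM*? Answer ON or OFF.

ON

Shikimate is absent, so SibK is active.
Palatinose is absent, so RudY is inactive.
Required activator RudY is absent, so *haxM* is not transcribed.
So HaxM is not produced.
ppGpp is present, so SibR is active.
With repressor SibR bound, *gixR* is not transcribed.
So GixR is not produced.
Required activator GixR is absent, so *purX* is not transcribed.
So PurX is not produced.
Fumarate is present, so DovD is inactive.
Required activator DovD is absent, so *lutC* is not transcribed.
So LutC is not produced.
With no repressor bound, *velQ* is transcribed.
So VelQ is produced and active.
No repressor is bound and SibK and VelQ are active, so *temM* is transcribed.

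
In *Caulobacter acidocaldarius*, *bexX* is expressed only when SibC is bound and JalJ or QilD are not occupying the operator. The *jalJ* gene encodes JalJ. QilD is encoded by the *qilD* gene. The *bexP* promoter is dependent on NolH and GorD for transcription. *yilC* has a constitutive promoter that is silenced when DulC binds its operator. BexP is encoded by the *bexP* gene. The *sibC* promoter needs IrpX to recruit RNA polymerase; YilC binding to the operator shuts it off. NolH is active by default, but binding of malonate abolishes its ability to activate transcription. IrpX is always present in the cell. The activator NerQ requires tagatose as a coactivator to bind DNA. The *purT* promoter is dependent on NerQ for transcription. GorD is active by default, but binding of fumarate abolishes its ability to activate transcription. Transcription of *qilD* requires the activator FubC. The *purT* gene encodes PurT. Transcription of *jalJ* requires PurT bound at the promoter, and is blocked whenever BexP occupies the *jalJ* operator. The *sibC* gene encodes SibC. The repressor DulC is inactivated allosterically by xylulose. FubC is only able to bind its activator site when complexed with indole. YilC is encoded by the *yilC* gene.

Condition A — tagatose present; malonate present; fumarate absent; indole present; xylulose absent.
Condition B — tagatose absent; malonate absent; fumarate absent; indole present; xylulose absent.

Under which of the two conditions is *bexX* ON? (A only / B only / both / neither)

Condition A:
Tagatose is present, so NerQ is active.
No repressor is bound and NerQ is active, so *purT* is transcribed.
So PurT is produced and active.
Malonate is present, so NolH is inactive.
Fumarate is absent, so GorD is active.
Required activator NolH is absent, so *bexP* is not transcribed.
So BexP is not produced.
No repressor is bound and PurT is active, so *jalJ* is transcribed.
So JalJ is produced and active.
Indole is present, so FubC is active.
No repressor is bound and FubC is active, so *qilD* is transcribed.
So QilD is produced and active.
Xylulose is absent, so DulC is active.
With repressor DulC bound, *yilC* is not transcribed.
So YilC is not produced.
IrpX is produced constitutively and is active.
No repressor is bound and IrpX is active, so *sibC* is transcribed.
So SibC is produced and active.
With repressor JalJ bound, *bexX* is not transcribed.
→ *bexX* is OFF in A.
Condition B:
Tagatose is absent, so NerQ is inactive.
Required activator NerQ is absent, so *purT* is not transcribed.
So PurT is not produced.
Malonate is absent, so NolH is active.
Fumarate is absent, so GorD is active.
No repressor is bound and NolH and GorD are active, so *bexP* is transcribed.
So BexP is produced and active.
With repressor BexP bound, *jalJ* is not transcribed.
So JalJ is not produced.
Indole is present, so FubC is active.
No repressor is bound and FubC is active, so *qilD* is transcribed.
So QilD is produced and active.
Xylulose is absent, so DulC is active.
With repressor DulC bound, *yilC* is not transcribed.
So YilC is not produced.
IrpX is produced constitutively and is active.
No repressor is bound and IrpX is active, so *sibC* is transcribed.
So SibC is produced and active.
With repressor QilD bound, *bexX* is not transcribed.
→ *bexX* is OFF in B.

neither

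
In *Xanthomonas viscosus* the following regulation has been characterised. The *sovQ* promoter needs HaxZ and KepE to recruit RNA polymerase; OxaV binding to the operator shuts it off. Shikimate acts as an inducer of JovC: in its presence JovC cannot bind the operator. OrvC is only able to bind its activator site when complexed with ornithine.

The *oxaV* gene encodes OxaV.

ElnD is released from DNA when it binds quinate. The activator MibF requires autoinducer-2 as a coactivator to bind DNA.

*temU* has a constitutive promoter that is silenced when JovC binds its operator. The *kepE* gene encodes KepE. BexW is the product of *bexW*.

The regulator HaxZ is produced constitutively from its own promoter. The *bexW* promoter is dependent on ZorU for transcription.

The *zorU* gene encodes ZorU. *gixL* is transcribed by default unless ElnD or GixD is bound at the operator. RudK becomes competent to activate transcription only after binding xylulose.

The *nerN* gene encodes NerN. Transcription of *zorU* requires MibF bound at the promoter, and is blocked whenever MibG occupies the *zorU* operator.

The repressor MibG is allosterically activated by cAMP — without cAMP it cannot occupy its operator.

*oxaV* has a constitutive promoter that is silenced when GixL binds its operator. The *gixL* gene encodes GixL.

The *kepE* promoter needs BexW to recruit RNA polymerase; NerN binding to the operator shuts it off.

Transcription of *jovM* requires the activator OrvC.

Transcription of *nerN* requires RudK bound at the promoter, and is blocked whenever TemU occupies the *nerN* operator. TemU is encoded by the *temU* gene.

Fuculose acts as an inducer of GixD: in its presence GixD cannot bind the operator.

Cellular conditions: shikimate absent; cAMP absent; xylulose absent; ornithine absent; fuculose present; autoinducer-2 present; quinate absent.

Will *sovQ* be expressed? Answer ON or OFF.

Quinate is absent, so ElnD is active.
Fuculose is present, so GixD is inactive.
With repressor ElnD bound, *gixL* is not transcribed.
So GixL is not produced.
With no repressor bound, *oxaV* is transcribed.
So OxaV is produced and active.
HaxZ is produced constitutively and is active.
Shikimate is absent, so JovC is active.
With repressor JovC bound, *temU* is not transcribed.
So TemU is not produced.
Xylulose is absent, so RudK is inactive.
Required activator RudK is absent, so *nerN* is not transcribed.
So NerN is not produced.
cAMP is absent, so MibG is inactive.
Autoinducer-2 is present, so MibF is active.
No repressor is bound and MibF is active, so *zorU* is transcribed.
So ZorU is produced and active.
No repressor is bound and ZorU is active, so *bexW* is transcribed.
So BexW is produced and active.
No repressor is bound and BexW is active, so *kepE* is transcribed.
So KepE is produced and active.
With repressor OxaV bound, *sovQ* is not transcribed.

OFF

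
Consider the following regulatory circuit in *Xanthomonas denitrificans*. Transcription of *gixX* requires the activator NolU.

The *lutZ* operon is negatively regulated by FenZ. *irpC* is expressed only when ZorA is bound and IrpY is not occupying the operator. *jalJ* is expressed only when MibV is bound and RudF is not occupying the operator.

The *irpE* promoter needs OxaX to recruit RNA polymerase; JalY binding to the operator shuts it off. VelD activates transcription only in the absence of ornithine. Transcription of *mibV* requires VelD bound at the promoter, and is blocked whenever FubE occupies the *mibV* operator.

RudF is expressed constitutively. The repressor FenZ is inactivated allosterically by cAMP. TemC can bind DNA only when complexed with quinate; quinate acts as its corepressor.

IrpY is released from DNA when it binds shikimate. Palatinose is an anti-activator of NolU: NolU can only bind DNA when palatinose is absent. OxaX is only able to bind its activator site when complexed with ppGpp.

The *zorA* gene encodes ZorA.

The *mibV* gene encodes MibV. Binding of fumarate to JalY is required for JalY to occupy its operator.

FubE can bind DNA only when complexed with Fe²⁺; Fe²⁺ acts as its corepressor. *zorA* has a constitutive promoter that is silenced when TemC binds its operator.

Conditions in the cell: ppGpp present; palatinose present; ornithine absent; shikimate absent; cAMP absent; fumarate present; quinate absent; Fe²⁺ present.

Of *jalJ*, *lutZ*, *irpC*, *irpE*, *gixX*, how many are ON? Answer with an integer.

Ornithine is absent, so VelD is active.
Fe²⁺ is present, so FubE is active.
With repressor FubE bound, *mibV* is not transcribed.
So MibV is not produced.
RudF is produced constitutively and is active.
With repressor RudF bound, *jalJ* is not transcribed.
→ *jalJ* is OFF.
cAMP is absent, so FenZ is active.
With repressor FenZ bound, *lutZ* is not transcribed.
→ *lutZ* is OFF.
Shikimate is absent, so IrpY is active.
Quinate is absent, so TemC is inactive.
With no repressor bound, *zorA* is transcribed.
So ZorA is produced and active.
With repressor IrpY bound, *irpC* is not transcribed.
→ *irpC* is OFF.
ppGpp is present, so OxaX is active.
Fumarate is present, so JalY is active.
With repressor JalY bound, *irpE* is not transcribed.
→ *irpE* is OFF.
Palatinose is present, so NolU is inactive.
Required activator NolU is absent, so *gixX* is not transcribed.
→ *gixX* is OFF.
0 of the 5 genes are transcribed.

0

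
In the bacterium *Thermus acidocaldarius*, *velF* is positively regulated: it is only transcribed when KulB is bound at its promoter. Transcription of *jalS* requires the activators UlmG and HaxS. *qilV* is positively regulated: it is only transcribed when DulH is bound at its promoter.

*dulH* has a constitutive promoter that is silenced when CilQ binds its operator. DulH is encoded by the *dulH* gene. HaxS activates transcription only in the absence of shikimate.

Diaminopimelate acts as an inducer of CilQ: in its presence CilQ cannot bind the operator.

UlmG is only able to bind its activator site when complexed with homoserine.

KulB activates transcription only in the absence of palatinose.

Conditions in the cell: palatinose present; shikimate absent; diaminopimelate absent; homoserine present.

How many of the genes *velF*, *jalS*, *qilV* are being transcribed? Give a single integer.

1

Palatinose is present, so KulB is inactive.
Required activator KulB is absent, so *velF* is not transcribed.
→ *velF* is OFF.
Homoserine is present, so UlmG is active.
Shikimate is absent, so HaxS is active.
No repressor is bound and UlmG and HaxS are active, so *jalS* is transcribed.
→ *jalS* is ON.
Diaminopimelate is absent, so CilQ is active.
With repressor CilQ bound, *dulH* is not transcribed.
So DulH is not produced.
Required activator DulH is absent, so *qilV* is not transcribed.
→ *qilV* is OFF.
1 of the 3 genes is transcribed.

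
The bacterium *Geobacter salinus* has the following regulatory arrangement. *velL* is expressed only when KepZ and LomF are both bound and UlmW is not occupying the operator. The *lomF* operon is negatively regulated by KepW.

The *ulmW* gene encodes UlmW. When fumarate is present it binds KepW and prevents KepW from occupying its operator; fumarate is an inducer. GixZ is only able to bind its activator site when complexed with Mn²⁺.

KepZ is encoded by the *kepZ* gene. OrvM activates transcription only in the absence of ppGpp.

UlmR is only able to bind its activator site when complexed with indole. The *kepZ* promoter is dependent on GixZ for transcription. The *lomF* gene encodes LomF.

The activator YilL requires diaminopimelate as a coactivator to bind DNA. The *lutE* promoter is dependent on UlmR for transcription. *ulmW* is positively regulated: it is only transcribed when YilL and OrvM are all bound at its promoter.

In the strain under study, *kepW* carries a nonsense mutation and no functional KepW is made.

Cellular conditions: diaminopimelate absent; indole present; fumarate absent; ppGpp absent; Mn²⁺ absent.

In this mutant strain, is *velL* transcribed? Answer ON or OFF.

OFF

Mn²⁺ is absent, so GixZ is inactive.
Required activator GixZ is absent, so *kepZ* is not transcribed.
So KepZ is not produced.
Diaminopimelate is absent, so YilL is inactive.
ppGpp is absent, so OrvM is active.
Required activator YilL is absent, so *ulmW* is not transcribed.
So UlmW is not produced.
KepW is non-functional in this strain, so it has no effect.
With no repressor bound, *lomF* is transcribed.
So LomF is produced and active.
Required activator KepZ is absent, so *velL* is not transcribed.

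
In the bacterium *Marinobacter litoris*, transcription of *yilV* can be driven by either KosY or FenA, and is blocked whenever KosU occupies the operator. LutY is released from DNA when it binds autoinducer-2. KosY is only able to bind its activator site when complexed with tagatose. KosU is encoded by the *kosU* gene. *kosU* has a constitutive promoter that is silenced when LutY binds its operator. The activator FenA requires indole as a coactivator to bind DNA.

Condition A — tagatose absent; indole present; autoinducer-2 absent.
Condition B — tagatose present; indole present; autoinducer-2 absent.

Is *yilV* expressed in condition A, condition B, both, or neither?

Condition A:
Tagatose is absent, so KosY is inactive.
Indole is present, so FenA is active.
Autoinducer-2 is absent, so LutY is active.
With repressor LutY bound, *kosU* is not transcribed.
So KosU is not produced.
Activator FenA is present, so *yilV* is transcribed.
→ *yilV* is ON in A.
Condition B:
Tagatose is present, so KosY is active.
Indole is present, so FenA is active.
Autoinducer-2 is absent, so LutY is active.
With repressor LutY bound, *kosU* is not transcribed.
So KosU is not produced.
Activator KosY is present, so *yilV* is transcribed.
→ *yilV* is ON in B.

both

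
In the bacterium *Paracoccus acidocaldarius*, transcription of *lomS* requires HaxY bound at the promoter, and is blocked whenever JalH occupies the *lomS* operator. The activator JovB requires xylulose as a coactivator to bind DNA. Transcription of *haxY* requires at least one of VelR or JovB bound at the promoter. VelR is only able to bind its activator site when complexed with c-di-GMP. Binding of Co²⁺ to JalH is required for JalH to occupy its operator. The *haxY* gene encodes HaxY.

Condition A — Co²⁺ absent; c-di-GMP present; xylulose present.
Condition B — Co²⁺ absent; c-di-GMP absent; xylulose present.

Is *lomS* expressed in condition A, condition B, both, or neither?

Condition A:
Co²⁺ is absent, so JalH is inactive.
c-di-GMP is present, so VelR is active.
Xylulose is present, so JovB is active.
Activator VelR is present, so *haxY* is transcribed.
So HaxY is produced and active.
No repressor is bound and HaxY is active, so *lomS* is transcribed.
→ *lomS* is ON in A.
Condition B:
Co²⁺ is absent, so JalH is inactive.
c-di-GMP is absent, so VelR is inactive.
Xylulose is present, so JovB is active.
Activator JovB is present, so *haxY* is transcribed.
So HaxY is produced and active.
No repressor is bound and HaxY is active, so *lomS* is transcribed.
→ *lomS* is ON in B.

both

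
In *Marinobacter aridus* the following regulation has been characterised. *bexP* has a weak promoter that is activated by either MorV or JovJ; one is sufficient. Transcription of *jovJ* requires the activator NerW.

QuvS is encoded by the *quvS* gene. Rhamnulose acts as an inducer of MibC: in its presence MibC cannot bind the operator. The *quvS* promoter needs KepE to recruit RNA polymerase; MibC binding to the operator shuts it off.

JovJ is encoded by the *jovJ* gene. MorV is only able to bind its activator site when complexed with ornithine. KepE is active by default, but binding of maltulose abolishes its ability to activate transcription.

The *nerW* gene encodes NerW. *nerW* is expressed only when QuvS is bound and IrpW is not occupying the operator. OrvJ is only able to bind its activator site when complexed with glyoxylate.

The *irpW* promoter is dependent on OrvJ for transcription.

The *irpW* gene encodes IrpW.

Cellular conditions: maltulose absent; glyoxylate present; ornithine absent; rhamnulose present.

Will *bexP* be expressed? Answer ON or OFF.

OFF

Ornithine is absent, so MorV is inactive.
Maltulose is absent, so KepE is active.
Rhamnulose is present, so MibC is inactive.
No repressor is bound and KepE is active, so *quvS* is transcribed.
So QuvS is produced and active.
Glyoxylate is present, so OrvJ is active.
No repressor is bound and OrvJ is active, so *irpW* is transcribed.
So IrpW is produced and active.
With repressor IrpW bound, *nerW* is not transcribed.
So NerW is not produced.
Required activator NerW is absent, so *jovJ* is not transcribed.
So JovJ is not produced.
No activator is available at the *bexP* promoter, so *bexP* is not transcribed.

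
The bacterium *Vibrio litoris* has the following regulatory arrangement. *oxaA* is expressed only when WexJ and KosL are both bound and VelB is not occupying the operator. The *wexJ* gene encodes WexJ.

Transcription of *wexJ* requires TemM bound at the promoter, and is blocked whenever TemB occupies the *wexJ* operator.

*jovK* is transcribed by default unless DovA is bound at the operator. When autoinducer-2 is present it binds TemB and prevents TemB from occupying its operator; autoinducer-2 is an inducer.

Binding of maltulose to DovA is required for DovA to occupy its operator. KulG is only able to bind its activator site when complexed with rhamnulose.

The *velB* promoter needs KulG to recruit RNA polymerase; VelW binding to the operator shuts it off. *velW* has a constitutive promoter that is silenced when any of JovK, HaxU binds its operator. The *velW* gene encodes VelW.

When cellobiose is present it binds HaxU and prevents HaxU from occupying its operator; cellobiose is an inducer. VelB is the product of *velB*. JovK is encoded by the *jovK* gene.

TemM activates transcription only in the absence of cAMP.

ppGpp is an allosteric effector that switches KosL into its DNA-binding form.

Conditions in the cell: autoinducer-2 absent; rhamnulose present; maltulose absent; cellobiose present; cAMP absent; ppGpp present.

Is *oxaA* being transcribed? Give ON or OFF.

OFF

cAMP is absent, so TemM is active.
Autoinducer-2 is absent, so TemB is active.
With repressor TemB bound, *wexJ* is not transcribed.
So WexJ is not produced.
Maltulose is absent, so DovA is inactive.
With no repressor bound, *jovK* is transcribed.
So JovK is produced and active.
Cellobiose is present, so HaxU is inactive.
With repressor JovK bound, *velW* is not transcribed.
So VelW is not produced.
Rhamnulose is present, so KulG is active.
No repressor is bound and KulG is active, so *velB* is transcribed.
So VelB is produced and active.
ppGpp is present, so KosL is active.
With repressor VelB bound, *oxaA* is not transcribed.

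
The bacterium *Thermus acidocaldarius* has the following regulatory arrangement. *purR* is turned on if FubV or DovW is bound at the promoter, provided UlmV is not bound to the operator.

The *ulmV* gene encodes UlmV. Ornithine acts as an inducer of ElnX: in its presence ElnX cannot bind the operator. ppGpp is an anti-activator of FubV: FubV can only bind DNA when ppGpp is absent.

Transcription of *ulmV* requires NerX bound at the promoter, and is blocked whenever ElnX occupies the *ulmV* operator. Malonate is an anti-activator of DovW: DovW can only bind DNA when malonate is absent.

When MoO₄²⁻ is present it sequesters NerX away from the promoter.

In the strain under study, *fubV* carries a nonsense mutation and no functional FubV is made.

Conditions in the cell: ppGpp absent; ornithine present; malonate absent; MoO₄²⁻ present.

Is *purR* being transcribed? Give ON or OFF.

ON

FubV is non-functional in this strain, so it has no effect.
MoO₄²⁻ is present, so NerX is inactive.
Ornithine is present, so ElnX is inactive.
Required activator NerX is absent, so *ulmV* is not transcribed.
So UlmV is not produced.
Malonate is absent, so DovW is active.
Activator DovW is present, so *purR* is transcribed.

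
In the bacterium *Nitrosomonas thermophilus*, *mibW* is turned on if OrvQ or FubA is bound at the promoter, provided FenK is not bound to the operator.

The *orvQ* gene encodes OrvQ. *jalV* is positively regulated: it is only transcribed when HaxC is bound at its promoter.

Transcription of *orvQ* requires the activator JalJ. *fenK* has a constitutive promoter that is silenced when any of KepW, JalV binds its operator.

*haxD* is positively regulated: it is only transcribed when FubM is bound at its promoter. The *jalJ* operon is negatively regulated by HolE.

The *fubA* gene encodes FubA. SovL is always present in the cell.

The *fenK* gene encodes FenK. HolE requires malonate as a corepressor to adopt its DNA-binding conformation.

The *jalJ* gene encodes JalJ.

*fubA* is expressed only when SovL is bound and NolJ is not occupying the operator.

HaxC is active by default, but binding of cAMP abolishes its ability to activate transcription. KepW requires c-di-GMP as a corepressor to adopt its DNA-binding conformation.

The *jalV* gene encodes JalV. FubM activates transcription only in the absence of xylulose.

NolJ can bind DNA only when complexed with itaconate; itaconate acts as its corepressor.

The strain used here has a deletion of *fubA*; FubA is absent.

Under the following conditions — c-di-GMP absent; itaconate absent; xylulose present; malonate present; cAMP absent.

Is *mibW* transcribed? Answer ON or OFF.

OFF

Malonate is present, so HolE is active.
With repressor HolE bound, *jalJ* is not transcribed.
So JalJ is not produced.
Required activator JalJ is absent, so *orvQ* is not transcribed.
So OrvQ is not produced.
c-di-GMP is absent, so KepW is inactive.
cAMP is absent, so HaxC is active.
No repressor is bound and HaxC is active, so *jalV* is transcribed.
So JalV is produced and active.
With repressor JalV bound, *fenK* is not transcribed.
So FenK is not produced.
FubA is non-functional in this strain, so it has no effect.
No activator is available at the *mibW* promoter, so *mibW* is not transcribed.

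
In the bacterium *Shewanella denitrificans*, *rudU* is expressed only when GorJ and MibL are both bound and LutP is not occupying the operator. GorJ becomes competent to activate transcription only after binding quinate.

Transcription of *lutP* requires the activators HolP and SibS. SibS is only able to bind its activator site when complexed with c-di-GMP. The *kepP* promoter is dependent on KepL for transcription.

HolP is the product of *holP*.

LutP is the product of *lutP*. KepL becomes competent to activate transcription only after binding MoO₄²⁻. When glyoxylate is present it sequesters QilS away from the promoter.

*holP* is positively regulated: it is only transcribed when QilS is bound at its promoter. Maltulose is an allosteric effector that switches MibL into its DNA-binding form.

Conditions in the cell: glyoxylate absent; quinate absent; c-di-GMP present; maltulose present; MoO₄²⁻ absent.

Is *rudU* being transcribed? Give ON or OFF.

Glyoxylate is absent, so QilS is active.
No repressor is bound and QilS is active, so *holP* is transcribed.
So HolP is produced and active.
c-di-GMP is present, so SibS is active.
No repressor is bound and HolP and SibS are active, so *lutP* is transcribed.
So LutP is produced and active.
Quinate is absent, so GorJ is inactive.
Maltulose is present, so MibL is active.
With repressor LutP bound, *rudU* is not transcribed.

OFF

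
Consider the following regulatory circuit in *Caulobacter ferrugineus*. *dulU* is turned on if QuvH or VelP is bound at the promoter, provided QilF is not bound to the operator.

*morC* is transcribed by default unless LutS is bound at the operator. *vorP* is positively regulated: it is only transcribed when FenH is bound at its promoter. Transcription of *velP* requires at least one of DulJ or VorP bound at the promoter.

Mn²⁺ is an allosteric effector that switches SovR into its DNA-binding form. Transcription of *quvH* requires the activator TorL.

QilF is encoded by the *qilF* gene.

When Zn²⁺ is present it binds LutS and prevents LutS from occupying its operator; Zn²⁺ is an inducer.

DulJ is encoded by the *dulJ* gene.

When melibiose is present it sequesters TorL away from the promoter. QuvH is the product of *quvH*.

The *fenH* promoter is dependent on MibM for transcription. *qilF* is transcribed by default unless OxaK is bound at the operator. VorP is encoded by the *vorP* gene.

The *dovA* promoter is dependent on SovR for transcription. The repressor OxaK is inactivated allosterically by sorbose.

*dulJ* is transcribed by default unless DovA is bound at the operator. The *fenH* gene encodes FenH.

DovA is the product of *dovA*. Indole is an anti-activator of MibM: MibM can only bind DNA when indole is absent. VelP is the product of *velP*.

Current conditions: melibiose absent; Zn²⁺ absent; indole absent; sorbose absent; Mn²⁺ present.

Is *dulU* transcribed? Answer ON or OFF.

Melibiose is absent, so TorL is active.
No repressor is bound and TorL is active, so *quvH* is transcribed.
So QuvH is produced and active.
Sorbose is absent, so OxaK is active.
With repressor OxaK bound, *qilF* is not transcribed.
So QilF is not produced.
Mn²⁺ is present, so SovR is active.
No repressor is bound and SovR is active, so *dovA* is transcribed.
So DovA is produced and active.
With repressor DovA bound, *dulJ* is not transcribed.
So DulJ is not produced.
Indole is absent, so MibM is active.
No repressor is bound and MibM is active, so *fenH* is transcribed.
So FenH is produced and active.
No repressor is bound and FenH is active, so *vorP* is transcribed.
So VorP is produced and active.
Activator VorP is present, so *velP* is transcribed.
So VelP is produced and active.
Activator QuvH is present, so *dulU* is transcribed.

ON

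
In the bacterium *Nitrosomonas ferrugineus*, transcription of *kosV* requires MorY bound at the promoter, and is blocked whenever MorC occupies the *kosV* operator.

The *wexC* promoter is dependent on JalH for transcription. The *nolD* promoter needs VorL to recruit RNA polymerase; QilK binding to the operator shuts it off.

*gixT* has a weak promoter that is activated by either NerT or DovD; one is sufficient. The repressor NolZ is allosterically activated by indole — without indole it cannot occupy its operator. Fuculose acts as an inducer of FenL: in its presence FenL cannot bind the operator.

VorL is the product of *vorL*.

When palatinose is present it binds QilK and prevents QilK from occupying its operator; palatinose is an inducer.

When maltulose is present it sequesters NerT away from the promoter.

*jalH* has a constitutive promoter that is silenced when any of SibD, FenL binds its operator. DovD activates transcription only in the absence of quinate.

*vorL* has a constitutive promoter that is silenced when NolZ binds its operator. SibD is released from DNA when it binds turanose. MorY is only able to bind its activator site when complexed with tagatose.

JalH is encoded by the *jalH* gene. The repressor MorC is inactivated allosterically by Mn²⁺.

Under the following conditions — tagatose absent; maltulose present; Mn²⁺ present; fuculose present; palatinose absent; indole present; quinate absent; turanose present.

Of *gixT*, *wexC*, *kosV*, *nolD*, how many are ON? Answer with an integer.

Maltulose is present, so NerT is inactive.
Quinate is absent, so DovD is active.
Activator DovD is present, so *gixT* is transcribed.
→ *gixT* is ON.
Turanose is present, so SibD is inactive.
Fuculose is present, so FenL is inactive.
With no repressor bound, *jalH* is transcribed.
So JalH is produced and active.
No repressor is bound and JalH is active, so *wexC* is transcribed.
→ *wexC* is ON.
Mn²⁺ is present, so MorC is inactive.
Tagatose is absent, so MorY is inactive.
Required activator MorY is absent, so *kosV* is not transcribed.
→ *kosV* is OFF.
Palatinose is absent, so QilK is active.
Indole is present, so NolZ is active.
With repressor NolZ bound, *vorL* is not transcribed.
So VorL is not produced.
With repressor QilK bound, *nolD* is not transcribed.
→ *nolD* is OFF.
2 of the 4 genes are transcribed.

2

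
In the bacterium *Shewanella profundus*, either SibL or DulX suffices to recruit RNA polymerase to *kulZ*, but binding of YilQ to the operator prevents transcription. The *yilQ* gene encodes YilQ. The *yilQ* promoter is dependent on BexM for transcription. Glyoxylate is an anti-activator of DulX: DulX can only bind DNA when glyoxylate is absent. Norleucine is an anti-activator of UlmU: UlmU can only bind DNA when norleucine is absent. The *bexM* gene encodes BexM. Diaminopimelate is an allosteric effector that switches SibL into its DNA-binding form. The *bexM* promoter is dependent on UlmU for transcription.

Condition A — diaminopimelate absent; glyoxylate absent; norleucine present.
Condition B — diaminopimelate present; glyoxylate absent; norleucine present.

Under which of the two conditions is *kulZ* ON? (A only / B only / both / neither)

both

Condition A:
Diaminopimelate is absent, so SibL is inactive.
Glyoxylate is absent, so DulX is active.
Norleucine is present, so UlmU is inactive.
Required activator UlmU is absent, so *bexM* is not transcribed.
So BexM is not produced.
Required activator BexM is absent, so *yilQ* is not transcribed.
So YilQ is not produced.
Activator DulX is present, so *kulZ* is transcribed.
→ *kulZ* is ON in A.
Condition B:
Diaminopimelate is present, so SibL is active.
Glyoxylate is absent, so DulX is active.
Norleucine is present, so UlmU is inactive.
Required activator UlmU is absent, so *bexM* is not transcribed.
So BexM is not produced.
Required activator BexM is absent, so *yilQ* is not transcribed.
So YilQ is not produced.
Activator SibL is present, so *kulZ* is transcribed.
→ *kulZ* is ON in B.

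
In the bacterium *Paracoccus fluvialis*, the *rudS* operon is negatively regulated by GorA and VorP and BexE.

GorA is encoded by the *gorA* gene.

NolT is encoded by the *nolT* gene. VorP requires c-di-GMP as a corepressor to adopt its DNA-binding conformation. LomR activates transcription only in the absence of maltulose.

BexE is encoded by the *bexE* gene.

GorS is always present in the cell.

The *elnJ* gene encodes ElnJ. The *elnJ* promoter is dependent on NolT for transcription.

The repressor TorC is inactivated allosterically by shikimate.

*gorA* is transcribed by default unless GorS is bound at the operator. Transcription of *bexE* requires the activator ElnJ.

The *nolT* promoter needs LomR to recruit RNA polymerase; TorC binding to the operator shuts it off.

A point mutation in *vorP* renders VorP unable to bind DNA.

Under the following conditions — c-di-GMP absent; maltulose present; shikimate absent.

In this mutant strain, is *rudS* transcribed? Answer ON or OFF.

GorS is produced constitutively and is active.
With repressor GorS bound, *gorA* is not transcribed.
So GorA is not produced.
VorP is non-functional in this strain, so it has no effect.
Shikimate is absent, so TorC is active.
Maltulose is present, so LomR is inactive.
With repressor TorC bound, *nolT* is not transcribed.
So NolT is not produced.
Required activator NolT is absent, so *elnJ* is not transcribed.
So ElnJ is not produced.
Required activator ElnJ is absent, so *bexE* is not transcribed.
So BexE is not produced.
With no repressor bound, *rudS* is transcribed.

ON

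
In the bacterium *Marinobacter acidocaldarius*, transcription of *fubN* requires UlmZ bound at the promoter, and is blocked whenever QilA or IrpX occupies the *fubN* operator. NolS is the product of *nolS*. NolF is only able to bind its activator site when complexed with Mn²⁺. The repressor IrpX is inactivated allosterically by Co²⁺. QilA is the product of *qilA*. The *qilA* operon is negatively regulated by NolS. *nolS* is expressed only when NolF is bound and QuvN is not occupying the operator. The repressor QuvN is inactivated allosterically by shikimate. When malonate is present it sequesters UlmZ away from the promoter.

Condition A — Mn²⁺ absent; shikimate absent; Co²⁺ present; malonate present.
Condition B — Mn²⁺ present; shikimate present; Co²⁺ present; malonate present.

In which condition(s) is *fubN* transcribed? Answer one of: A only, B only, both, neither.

neither

Condition A:
Mn²⁺ is absent, so NolF is inactive.
Shikimate is absent, so QuvN is active.
With repressor QuvN bound, *nolS* is not transcribed.
So NolS is not produced.
With no repressor bound, *qilA* is transcribed.
So QilA is produced and active.
Co²⁺ is present, so IrpX is inactive.
Malonate is present, so UlmZ is inactive.
With repressor QilA bound, *fubN* is not transcribed.
→ *fubN* is OFF in A.
Condition B:
Mn²⁺ is present, so NolF is active.
Shikimate is present, so QuvN is inactive.
No repressor is bound and NolF is active, so *nolS* is transcribed.
So NolS is produced and active.
With repressor NolS bound, *qilA* is not transcribed.
So QilA is not produced.
Co²⁺ is present, so IrpX is inactive.
Malonate is present, so UlmZ is inactive.
Required activator UlmZ is absent, so *fubN* is not transcribed.
→ *fubN* is OFF in B.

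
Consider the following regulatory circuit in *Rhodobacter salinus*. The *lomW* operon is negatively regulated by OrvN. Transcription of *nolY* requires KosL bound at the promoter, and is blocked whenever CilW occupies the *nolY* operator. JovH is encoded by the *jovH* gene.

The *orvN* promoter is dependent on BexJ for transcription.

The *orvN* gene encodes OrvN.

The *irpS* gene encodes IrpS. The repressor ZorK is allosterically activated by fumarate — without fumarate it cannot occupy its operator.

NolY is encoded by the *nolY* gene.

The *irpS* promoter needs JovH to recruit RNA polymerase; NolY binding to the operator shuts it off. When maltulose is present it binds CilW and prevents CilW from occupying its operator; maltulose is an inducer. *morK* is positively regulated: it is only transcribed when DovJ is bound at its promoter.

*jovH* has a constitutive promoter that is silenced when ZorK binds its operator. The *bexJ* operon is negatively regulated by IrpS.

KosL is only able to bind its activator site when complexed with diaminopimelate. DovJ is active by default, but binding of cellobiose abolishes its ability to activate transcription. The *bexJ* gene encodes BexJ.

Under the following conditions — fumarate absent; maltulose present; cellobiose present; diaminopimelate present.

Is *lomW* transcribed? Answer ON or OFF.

Diaminopimelate is present, so KosL is active.
Maltulose is present, so CilW is inactive.
No repressor is bound and KosL is active, so *nolY* is transcribed.
So NolY is produced and active.
Fumarate is absent, so ZorK is inactive.
With no repressor bound, *jovH* is transcribed.
So JovH is produced and active.
With repressor NolY bound, *irpS* is not transcribed.
So IrpS is not produced.
With no repressor bound, *bexJ* is transcribed.
So BexJ is produced and active.
No repressor is bound and BexJ is active, so *orvN* is transcribed.
So OrvN is produced and active.
With repressor OrvN bound, *lomW* is not transcribed.

OFF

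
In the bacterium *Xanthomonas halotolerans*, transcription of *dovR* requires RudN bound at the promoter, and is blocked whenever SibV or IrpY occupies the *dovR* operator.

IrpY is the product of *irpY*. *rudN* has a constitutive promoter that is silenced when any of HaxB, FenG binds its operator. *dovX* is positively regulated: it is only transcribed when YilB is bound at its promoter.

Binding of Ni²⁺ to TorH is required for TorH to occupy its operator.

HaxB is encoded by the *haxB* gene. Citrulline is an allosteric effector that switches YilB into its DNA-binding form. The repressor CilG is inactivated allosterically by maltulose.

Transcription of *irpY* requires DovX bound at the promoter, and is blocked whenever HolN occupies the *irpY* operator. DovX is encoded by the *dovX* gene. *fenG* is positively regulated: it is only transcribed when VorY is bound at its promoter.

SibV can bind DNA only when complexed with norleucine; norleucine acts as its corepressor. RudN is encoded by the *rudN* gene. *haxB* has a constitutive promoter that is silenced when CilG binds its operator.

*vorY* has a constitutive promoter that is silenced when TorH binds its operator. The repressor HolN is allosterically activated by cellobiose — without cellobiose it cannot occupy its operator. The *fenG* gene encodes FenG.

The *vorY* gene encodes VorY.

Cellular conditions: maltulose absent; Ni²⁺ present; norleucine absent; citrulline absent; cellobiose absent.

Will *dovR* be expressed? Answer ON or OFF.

Maltulose is absent, so CilG is active.
With repressor CilG bound, *haxB* is not transcribed.
So HaxB is not produced.
Ni²⁺ is present, so TorH is active.
With repressor TorH bound, *vorY* is not transcribed.
So VorY is not produced.
Required activator VorY is absent, so *fenG* is not transcribed.
So FenG is not produced.
With no repressor bound, *rudN* is transcribed.
So RudN is produced and active.
Norleucine is absent, so SibV is inactive.
Citrulline is absent, so YilB is inactive.
Required activator YilB is absent, so *dovX* is not transcribed.
So DovX is not produced.
Cellobiose is absent, so HolN is inactive.
Required activator DovX is absent, so *irpY* is not transcribed.
So IrpY is not produced.
No repressor is bound and RudN is active, so *dovR* is transcribed.

ON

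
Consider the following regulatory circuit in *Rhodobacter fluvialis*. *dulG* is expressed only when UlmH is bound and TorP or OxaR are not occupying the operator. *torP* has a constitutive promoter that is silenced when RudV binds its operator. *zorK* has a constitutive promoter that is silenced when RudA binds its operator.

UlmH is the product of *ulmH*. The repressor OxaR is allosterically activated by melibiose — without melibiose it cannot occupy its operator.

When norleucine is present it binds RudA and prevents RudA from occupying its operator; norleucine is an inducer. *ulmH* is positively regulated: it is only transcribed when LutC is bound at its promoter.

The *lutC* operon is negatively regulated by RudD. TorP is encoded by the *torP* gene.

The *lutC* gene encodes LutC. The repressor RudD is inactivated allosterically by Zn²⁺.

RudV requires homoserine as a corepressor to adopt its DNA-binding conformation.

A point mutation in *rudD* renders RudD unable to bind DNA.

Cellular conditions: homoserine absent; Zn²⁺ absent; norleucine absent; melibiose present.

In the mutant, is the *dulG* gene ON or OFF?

Homoserine is absent, so RudV is inactive.
With no repressor bound, *torP* is transcribed.
So TorP is produced and active.
Melibiose is present, so OxaR is active.
RudD is non-functional in this strain, so it has no effect.
With no repressor bound, *lutC* is transcribed.
So LutC is produced and active.
No repressor is bound and LutC is active, so *ulmH* is transcribed.
So UlmH is produced and active.
With repressor TorP bound, *dulG* is not transcribed.

OFF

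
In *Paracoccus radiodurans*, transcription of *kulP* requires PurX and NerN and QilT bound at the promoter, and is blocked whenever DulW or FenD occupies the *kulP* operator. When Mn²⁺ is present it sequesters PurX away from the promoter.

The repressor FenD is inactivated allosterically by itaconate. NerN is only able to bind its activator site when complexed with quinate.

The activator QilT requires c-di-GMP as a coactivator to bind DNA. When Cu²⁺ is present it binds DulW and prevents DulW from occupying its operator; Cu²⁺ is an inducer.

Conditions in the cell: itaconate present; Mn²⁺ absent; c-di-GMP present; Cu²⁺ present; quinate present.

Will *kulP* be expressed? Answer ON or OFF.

ON

Cu²⁺ is present, so DulW is inactive.
Mn²⁺ is absent, so PurX is active.
Itaconate is present, so FenD is inactive.
Quinate is present, so NerN is active.
c-di-GMP is present, so QilT is active.
No repressor is bound and PurX and NerN and QilT are active, so *kulP* is transcribed.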